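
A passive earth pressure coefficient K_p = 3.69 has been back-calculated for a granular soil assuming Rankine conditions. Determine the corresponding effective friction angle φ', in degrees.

35.0°

K_p = (1+sin φ)/(1−sin φ) ⇒ sin φ = (K_p − 1)/(K_p + 1) = 0.5736.
φ = arcsin(0.5736) = 35.00°.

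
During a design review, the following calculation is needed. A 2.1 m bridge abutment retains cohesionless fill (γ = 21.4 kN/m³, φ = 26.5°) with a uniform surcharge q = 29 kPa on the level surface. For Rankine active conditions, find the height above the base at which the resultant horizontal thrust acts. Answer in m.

K_a = 0.3829.
Triangular part P₁ = ½K_aγH² = 18.07 at H/3 = 0.7000 m; rectangular part P₂ = K_a q H = 23.32 at H/2 = 1.050 m.
ȳ = (P₁·0.7000 + P₂·1.050)/(P₁+P₂) = 0.8972 m.

0.897 m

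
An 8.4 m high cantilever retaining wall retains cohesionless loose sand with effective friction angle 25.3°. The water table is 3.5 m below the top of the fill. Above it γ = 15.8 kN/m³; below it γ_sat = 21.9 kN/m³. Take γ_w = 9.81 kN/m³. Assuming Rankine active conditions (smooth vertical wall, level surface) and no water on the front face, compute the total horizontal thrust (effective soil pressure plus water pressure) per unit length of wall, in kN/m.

324 kN/m

K_a = tan²(45° − φ/2) = 0.4012.
γ' = 21.9 − 9.81 = 12.09 kN/m³. Depth below WT = 4.9 m.
σ'_h at WT = K_a γ d_w = 22.19 kPa; at base = 22.19 + K_a γ' × 4.9 = 45.95 kPa.
P₁ (0–3.5 m) = ½×22.19×3.5 = 38.83. P₂ (3.5–8.4 m) = ½(22.19+45.95)×4.9 = 166.9.
P_w = ½ γ_w h₂² = 0.5×9.81×4.9² = 117.8. Total = 38.83+166.9+117.8 = 323.5 kN/m.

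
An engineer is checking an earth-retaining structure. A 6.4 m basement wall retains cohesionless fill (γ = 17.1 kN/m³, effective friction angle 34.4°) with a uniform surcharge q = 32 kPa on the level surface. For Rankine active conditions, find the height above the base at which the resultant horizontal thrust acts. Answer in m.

2.53 m

K_a = 0.2780.
Triangular part P₁ = ½K_aγH² = 97.35 at H/3 = 2.133 m; rectangular part P₂ = K_a q H = 56.93 at H/2 = 3.200 m.
ȳ = (P₁·2.133 + P₂·3.200)/(P₁+P₂) = 2.527 m.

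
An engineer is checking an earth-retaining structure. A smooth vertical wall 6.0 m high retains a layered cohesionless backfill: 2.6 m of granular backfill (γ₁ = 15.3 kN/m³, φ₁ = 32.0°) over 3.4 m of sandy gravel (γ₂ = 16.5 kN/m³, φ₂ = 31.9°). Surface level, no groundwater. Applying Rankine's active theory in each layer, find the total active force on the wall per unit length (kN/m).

87.0 kN/m

K_a1 = tan²(45°−32.0°/2) = 0.3073; K_a2 = tan²(45°−31.9°/2) = 0.3085.
Layer 1: σ at base = K_a1 γ₁ h₁ = 12.22 kPa; P₁ = ½×12.22×2.6 = 15.89.
Layer 2: σ_v at top = γ₁h₁ = 39.78; σ_h top = K_a2×39.78 = 12.27; σ_h base = K_a2×(39.78+16.5×3.4) = 29.58.
P₂ = ½(12.27+29.58)×3.4 = 71.15. Total P_a = 15.89+71.15 = 87.04 kN/m.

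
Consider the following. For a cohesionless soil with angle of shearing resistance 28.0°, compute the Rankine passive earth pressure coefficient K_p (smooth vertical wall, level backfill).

2.77

K_p = (1 + sin φ)/(1 − sin φ) = tan²(45° + 28.0°/2) = 2.770.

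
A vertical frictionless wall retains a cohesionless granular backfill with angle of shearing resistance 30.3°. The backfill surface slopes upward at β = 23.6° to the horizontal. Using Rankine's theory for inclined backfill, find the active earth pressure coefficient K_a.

0.456

K_a = cos β · (cos β − √(cos²β − cos²φ)) / (cos β + √(cos²β − cos²φ)).
cos β = 0.9164, cos φ = 0.8634, √(cos²β − cos²φ) = 0.3070.
K_a = 0.9164 × (0.9164 − 0.3070)/(0.9164 + 0.3070) = 0.4564.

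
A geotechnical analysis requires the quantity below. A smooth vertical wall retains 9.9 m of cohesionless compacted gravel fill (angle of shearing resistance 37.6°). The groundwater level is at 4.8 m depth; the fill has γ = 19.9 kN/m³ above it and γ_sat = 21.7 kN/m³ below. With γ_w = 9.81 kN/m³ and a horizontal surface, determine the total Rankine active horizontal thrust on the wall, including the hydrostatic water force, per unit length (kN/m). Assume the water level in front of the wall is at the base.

K_a = tan²(45° − φ/2) = 0.2421.
γ' = 21.7 − 9.81 = 11.89 kN/m³. Depth below WT = 5.1 m.
σ'_h at WT = K_a γ d_w = 23.13 kPa; at base = 23.13 + K_a γ' × 5.1 = 37.81 kPa.
P₁ (0–4.8 m) = ½×23.13×4.8 = 55.51. P₂ (4.8–9.9 m) = ½(23.13+37.81)×5.1 = 155.4.
P_w = ½ γ_w h₂² = 0.5×9.81×5.1² = 127.6. Total = 55.51+155.4+127.6 = 338.5 kN/m.

338 kN/m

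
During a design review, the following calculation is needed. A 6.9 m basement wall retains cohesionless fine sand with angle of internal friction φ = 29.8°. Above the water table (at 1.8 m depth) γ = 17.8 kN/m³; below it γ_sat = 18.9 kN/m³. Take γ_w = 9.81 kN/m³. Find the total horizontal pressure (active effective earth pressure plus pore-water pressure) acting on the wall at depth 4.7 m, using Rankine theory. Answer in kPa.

48.1 kPa

K_a = (1 − sin φ)/(1 + sin φ) = 0.3360.
γ' = 18.9 − 9.81 = 9.090 kN/m³.
Effective vertical stress at 4.7 m: σ'_v = 17.8×1.8 + 9.090×2.90 = 58.40 kPa.
σ'_h = K_a σ'_v = 0.3360 × 58.40 = 19.62 kPa; u = γ_w × 2.90 = 28.45 kPa.
Total σ_h = 19.62 + 28.45 = 48.07 kPa.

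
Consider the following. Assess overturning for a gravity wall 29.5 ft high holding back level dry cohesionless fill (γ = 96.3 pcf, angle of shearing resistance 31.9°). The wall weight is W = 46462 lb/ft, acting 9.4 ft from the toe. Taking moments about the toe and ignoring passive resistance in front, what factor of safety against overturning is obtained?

3.44

K_a = tan²(45° − 31.9°/2) = 0.3085.
P_a = ½K_aγH² = 0.5×0.3085×96.3×29.5² = 12930 lb/ft, acting at H/3 = 9.833 ft above the base.
Overturning moment M_o = P_a × H/3 = 12930 × 9.833 = 127100.
Resisting moment M_r = W × 9.4 = 46462 × 9.4 = 436700.
FS_overturning = M_r/M_o = 436700/127100 = 3.436.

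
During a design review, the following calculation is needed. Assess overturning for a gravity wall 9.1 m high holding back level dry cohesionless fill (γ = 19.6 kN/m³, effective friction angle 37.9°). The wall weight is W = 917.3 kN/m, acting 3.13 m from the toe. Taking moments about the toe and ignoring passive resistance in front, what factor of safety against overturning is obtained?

K_a = tan²(45° − 37.9°/2) = 0.2389.
P_a = ½K_aγH² = 0.5×0.2389×19.6×9.1² = 193.9 kN/m, acting at H/3 = 3.033 m above the base.
Overturning moment M_o = P_a × H/3 = 193.9 × 3.033 = 588.2.
Resisting moment M_r = W × 3.13 = 917.3 × 3.13 = 2871.
FS_overturning = M_r/M_o = 2871/588.2 = 4.881.

4.88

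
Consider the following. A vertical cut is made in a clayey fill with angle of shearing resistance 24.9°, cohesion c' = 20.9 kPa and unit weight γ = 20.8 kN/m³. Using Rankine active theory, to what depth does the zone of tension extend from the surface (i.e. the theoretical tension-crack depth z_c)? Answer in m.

3.15 m

K_a = tan²(45° − 24.9°/2) = 0.4074; √K_a = 0.6383.
The active pressure is zero where K_a γ z = 2c√K_a, so z_c = 2c/(γ√K_a) = 2×20.9/(20.8×0.6383) = 3.148 m.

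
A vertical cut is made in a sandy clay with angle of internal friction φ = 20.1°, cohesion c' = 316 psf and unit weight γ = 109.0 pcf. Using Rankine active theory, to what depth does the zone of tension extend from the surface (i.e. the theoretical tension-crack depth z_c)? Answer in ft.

K_a = tan²(45° − 20.1°/2) = 0.4885; √K_a = 0.6989.
The active pressure is zero where K_a γ z = 2c√K_a, so z_c = 2c/(γ√K_a) = 2×316/(109.0×0.6989) = 8.296 ft.

8.30 ft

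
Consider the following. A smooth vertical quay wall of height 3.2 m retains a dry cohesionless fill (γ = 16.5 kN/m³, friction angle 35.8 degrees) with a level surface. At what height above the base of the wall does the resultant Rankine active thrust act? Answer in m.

K_a = 0.2619.
The pressure distribution is triangular, so the resultant acts at H/3 above the base = 3.2/3 = 1.067 m.

1.07 m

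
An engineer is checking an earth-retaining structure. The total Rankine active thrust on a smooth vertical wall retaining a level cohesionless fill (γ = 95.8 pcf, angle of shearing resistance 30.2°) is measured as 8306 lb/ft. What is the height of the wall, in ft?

K_a = 0.3307. P_a = ½ K_a γ H² ⇒ H = √(2P_a/(K_a γ)).
H = √(2×8306/(0.3307×95.8)) = 22.90 ft.

22.9 ft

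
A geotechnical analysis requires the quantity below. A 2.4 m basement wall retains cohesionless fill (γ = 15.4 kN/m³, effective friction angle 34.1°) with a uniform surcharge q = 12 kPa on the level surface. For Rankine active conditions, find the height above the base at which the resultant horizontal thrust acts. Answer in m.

0.957 m

K_a = 0.2815.
Triangular part P₁ = ½K_aγH² = 12.49 at H/3 = 0.8000 m; rectangular part P₂ = K_a q H = 8.108 at H/2 = 1.200 m.
ȳ = (P₁·0.8000 + P₂·1.200)/(P₁+P₂) = 0.9575 m.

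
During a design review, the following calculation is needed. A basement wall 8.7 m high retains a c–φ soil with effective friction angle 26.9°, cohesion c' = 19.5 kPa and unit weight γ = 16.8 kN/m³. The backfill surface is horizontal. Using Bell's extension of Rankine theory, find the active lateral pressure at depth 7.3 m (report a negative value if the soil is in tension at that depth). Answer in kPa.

K_a = (1 − sin φ)/(1 + sin φ) = 0.3770.
σ_a = K_a γ z − 2c√K_a = 0.3770×16.8×7.3 − 2×19.5×0.6140 = 22.29 kPa.

22.3 kPa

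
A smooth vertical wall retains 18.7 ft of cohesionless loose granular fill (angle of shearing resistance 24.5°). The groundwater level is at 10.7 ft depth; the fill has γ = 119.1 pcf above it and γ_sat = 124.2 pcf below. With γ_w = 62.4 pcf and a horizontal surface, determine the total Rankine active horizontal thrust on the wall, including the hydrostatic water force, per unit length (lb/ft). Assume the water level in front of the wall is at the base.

K_a = tan²(45° − φ/2) = 0.4137.
γ' = 124.2 − 62.4 = 61.80 pcf. Depth below WT = 8.0 ft.
σ'_h at WT = K_a γ d_w = 527.3 psf; at base = 527.3 + K_a γ' × 8.0 = 731.8 psf.
P₁ (0–10.7 ft) = ½×527.3×10.7 = 2821. P₂ (10.7–18.7 ft) = ½(527.3+731.8)×8.0 = 5036.
P_w = ½ γ_w h₂² = 0.5×62.4×8.0² = 1997. Total = 2821+5036+1997 = 9854 lb/ft.

9850 lb/ft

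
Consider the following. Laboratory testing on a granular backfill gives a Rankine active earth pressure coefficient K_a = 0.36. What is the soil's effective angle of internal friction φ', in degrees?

K_a = tan²(45° − φ/2) ⇒ 45° − φ/2 = arctan(√0.36) = 30.96°.
φ = 2(45° − 30.96°) = 28.07°.

28.1°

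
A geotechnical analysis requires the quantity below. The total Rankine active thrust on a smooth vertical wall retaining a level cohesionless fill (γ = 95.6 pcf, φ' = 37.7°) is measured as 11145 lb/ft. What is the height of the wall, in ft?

31.1 ft

K_a = 0.2411. P_a = ½ K_a γ H² ⇒ H = √(2P_a/(K_a γ)).
H = √(2×11145/(0.2411×95.6)) = 31.10 ft.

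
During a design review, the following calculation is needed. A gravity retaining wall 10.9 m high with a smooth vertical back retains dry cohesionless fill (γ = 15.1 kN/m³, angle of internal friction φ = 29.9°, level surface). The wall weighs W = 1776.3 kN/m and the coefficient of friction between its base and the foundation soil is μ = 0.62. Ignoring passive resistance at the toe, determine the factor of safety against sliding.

K_a = tan²(45° − 29.9°/2) = 0.3347.
P_a = ½K_aγH² = 0.5×0.3347×15.1×10.9² = 300.2 kN/m, acting at H/3 = 3.633 m above the base.
FS_sliding = μW / P_a = 0.62×1776.3 / 300.2 = 3.668.

3.67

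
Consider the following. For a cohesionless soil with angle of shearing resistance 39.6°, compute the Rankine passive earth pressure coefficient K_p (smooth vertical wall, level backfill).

K_p = (1 + sin φ)/(1 − sin φ) = tan²(45° + 39.6°/2) = 4.516.

4.52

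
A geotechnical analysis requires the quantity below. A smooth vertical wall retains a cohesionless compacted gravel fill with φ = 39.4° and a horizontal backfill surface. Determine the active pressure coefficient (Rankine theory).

0.223

K_a = tan²(45° − φ/2) = tan²(25.30°) = 0.2234.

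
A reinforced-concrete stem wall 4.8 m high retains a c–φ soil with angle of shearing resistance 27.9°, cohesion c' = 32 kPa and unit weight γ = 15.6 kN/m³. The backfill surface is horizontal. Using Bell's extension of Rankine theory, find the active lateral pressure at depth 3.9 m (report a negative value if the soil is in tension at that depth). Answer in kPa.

K_a = (1 − sin φ)/(1 + sin φ) = 0.3625.
σ_a = K_a γ z − 2c√K_a = 0.3625×15.6×3.9 − 2×32×0.6020 = -16.48 kPa.

-16.5 kPa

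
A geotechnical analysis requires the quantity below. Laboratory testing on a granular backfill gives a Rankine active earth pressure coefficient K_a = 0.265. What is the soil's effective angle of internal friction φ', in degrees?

K_a = tan²(45° − φ/2) ⇒ 45° − φ/2 = arctan(√0.265) = 27.24°.
φ = 2(45° − 27.24°) = 35.52°.

35.5°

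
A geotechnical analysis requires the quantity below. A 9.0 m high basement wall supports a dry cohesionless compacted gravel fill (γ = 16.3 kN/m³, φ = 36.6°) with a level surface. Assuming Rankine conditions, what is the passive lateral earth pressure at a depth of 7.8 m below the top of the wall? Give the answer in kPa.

503 kPa

K_p = (1 + sin φ)/(1 − sin φ) = 3.953.
σ_h = K_p γ z = 3.953 × 16.3 × 7.8 = 502.6 kPa.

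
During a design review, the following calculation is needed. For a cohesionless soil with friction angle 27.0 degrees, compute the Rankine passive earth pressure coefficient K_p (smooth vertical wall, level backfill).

2.66

K_p = (1 + sin φ)/(1 − sin φ) = tan²(45° + 27.0°/2) = 2.663.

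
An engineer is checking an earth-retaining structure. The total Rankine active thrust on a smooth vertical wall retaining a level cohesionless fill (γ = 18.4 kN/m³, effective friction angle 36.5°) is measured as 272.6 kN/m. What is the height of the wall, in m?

10.8 m

K_a = 0.2541. P_a = ½ K_a γ H² ⇒ H = √(2P_a/(K_a γ)).
H = √(2×272.6/(0.2541×18.4)) = 10.80 m.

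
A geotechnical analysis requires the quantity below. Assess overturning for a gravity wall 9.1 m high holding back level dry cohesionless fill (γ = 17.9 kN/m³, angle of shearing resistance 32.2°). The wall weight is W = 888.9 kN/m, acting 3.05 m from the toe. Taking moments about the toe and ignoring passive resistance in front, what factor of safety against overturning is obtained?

3.96

K_a = tan²(45° − 32.2°/2) = 0.3047.
P_a = ½K_aγH² = 0.5×0.3047×17.9×9.1² = 225.9 kN/m, acting at H/3 = 3.033 m above the base.
Overturning moment M_o = P_a × H/3 = 225.9 × 3.033 = 685.1.
Resisting moment M_r = W × 3.05 = 888.9 × 3.05 = 2711.
FS_overturning = M_r/M_o = 2711/685.1 = 3.957.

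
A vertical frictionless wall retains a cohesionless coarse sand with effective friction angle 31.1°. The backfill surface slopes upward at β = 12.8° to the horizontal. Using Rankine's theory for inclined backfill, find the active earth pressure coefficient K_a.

K_a = cos β · (cos β − √(cos²β − cos²φ)) / (cos β + √(cos²β − cos²φ)).
cos β = 0.9751, cos φ = 0.8563, √(cos²β − cos²φ) = 0.4666.
K_a = 0.9751 × (0.9751 − 0.4666)/(0.9751 + 0.4666) = 0.3440.

0.344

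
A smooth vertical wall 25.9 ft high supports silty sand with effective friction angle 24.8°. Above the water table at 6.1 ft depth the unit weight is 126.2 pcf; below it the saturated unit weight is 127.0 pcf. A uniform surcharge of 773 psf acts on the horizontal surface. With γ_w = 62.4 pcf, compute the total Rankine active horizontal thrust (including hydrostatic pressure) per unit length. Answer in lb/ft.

32800 lb/ft

K_a = tan²(45° − φ/2) = 0.4090.
γ' = 127.0 − 62.4 = 64.60 pcf. h₂ = H − d_w = 19.8 ft.
σ'_h: at surface K_a·q = 316.2; at WT K_a(q+γd_w) = 631.0; at base K_a(q+γd_w+γ'h₂) = 1154 psf.
P₁ = ½(316.2+631.0)×6.1 = 2889; P₂ = ½(631.0+1154)×19.8 = 17670; P_w = ½γ_w h₂² = 12230.
Total = 2889+17670+12230 = 32790 lb/ft.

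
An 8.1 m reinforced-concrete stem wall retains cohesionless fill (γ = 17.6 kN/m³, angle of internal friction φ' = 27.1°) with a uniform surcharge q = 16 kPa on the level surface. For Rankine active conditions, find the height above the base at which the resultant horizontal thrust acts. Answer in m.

2.95 m

K_a = 0.3741.
Triangular part P₁ = ½K_aγH² = 216.0 at H/3 = 2.700 m; rectangular part P₂ = K_a q H = 48.48 at H/2 = 4.050 m.
ȳ = (P₁·2.700 + P₂·4.050)/(P₁+P₂) = 2.947 m.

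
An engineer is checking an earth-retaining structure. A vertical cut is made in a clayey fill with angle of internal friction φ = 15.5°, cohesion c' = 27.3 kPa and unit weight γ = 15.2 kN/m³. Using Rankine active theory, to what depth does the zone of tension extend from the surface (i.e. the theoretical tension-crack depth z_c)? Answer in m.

K_a = tan²(45° − 15.5°/2) = 0.5782; √K_a = 0.7604.
The active pressure is zero where K_a γ z = 2c√K_a, so z_c = 2c/(γ√K_a) = 2×27.3/(15.2×0.7604) = 4.724 m.

4.72 m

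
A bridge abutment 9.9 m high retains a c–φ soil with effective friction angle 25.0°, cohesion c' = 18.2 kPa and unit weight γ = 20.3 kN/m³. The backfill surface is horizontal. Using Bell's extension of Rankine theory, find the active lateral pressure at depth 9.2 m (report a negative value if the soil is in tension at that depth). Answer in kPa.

K_a = (1 − sin φ)/(1 + sin φ) = 0.4059.
σ_a = K_a γ z − 2c√K_a = 0.4059×20.3×9.2 − 2×18.2×0.6371 = 52.61 kPa.

52.6 kPa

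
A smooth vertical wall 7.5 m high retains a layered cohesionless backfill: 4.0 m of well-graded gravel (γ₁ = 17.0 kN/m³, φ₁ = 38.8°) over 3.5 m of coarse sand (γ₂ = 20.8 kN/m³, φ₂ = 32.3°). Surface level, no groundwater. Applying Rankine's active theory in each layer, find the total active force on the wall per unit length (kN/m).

142 kN/m

K_a1 = tan²(45°−38.8°/2) = 0.2296; K_a2 = tan²(45°−32.3°/2) = 0.3035.
Layer 1: σ at base = K_a1 γ₁ h₁ = 15.61 kPa; P₁ = ½×15.61×4.0 = 31.22.
Layer 2: σ_v at top = γ₁h₁ = 68.00; σ_h top = K_a2×68.00 = 20.64; σ_h base = K_a2×(68.00+20.8×3.5) = 42.73.
P₂ = ½(20.64+42.73)×3.5 = 110.9. Total P_a = 31.22+110.9 = 142.1 kN/m.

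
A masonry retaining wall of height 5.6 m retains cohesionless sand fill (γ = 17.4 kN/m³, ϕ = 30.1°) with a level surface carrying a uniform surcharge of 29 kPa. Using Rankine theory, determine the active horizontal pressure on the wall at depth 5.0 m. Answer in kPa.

38.5 kPa

K_a = (1 − sin φ)/(1 + sin φ) = 0.3320.
σ_v = γz + q = 17.4 × 5.0 + 29 = 116.0 kPa.
σ_h = K_a σ_v = 0.3320 × 116.0 = 38.51 kPa.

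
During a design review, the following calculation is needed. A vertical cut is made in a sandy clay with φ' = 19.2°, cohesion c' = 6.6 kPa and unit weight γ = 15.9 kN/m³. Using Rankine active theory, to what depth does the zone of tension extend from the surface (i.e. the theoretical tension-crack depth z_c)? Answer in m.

1.17 m

K_a = tan²(45° − 19.2°/2) = 0.5050; √K_a = 0.7107.
The active pressure is zero where K_a γ z = 2c√K_a, so z_c = 2c/(γ√K_a) = 2×6.6/(15.9×0.7107) = 1.168 m.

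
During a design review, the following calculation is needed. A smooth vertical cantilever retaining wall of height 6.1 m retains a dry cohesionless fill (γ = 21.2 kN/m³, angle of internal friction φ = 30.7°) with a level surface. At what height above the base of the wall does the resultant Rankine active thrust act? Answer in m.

K_a = 0.3240.
The pressure distribution is triangular, so the resultant acts at H/3 above the base = 6.1/3 = 2.033 m.

2.03 m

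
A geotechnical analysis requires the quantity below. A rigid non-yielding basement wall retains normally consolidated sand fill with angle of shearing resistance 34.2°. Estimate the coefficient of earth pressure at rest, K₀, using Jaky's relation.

K₀ = 1 − sin φ' = 1 − sin 34.2° = 0.4379.

0.438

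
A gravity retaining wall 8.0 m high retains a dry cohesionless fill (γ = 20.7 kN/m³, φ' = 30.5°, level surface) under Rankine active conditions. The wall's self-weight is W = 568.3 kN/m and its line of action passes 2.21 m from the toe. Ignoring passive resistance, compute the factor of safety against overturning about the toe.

K_a = tan²(45° − 30.5°/2) = 0.3267.
P_a = ½K_aγH² = 0.5×0.3267×20.7×8.0² = 216.4 kN/m, acting at H/3 = 2.667 m above the base.
Overturning moment M_o = P_a × H/3 = 216.4 × 2.667 = 577.0.
Resisting moment M_r = W × 2.21 = 568.3 × 2.21 = 1256.
FS_overturning = M_r/M_o = 1256/577.0 = 2.177.

2.18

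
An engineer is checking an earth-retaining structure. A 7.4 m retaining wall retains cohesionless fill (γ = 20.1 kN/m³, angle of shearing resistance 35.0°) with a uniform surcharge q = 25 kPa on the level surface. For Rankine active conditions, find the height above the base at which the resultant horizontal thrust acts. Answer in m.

2.78 m

K_a = 0.2710.
Triangular part P₁ = ½K_aγH² = 149.1 at H/3 = 2.467 m; rectangular part P₂ = K_a q H = 50.13 at H/2 = 3.700 m.
ȳ = (P₁·2.467 + P₂·3.700)/(P₁+P₂) = 2.777 m.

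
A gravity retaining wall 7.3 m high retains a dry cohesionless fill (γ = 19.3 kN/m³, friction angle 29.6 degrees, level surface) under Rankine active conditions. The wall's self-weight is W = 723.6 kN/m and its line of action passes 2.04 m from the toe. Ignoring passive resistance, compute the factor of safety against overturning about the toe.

3.48

K_a = tan²(45° − 29.6°/2) = 0.3387.
P_a = ½K_aγH² = 0.5×0.3387×19.3×7.3² = 174.2 kN/m, acting at H/3 = 2.433 m above the base.
Overturning moment M_o = P_a × H/3 = 174.2 × 2.433 = 423.9.
Resisting moment M_r = W × 2.04 = 723.6 × 2.04 = 1476.
FS_overturning = M_r/M_o = 1476/423.9 = 3.482.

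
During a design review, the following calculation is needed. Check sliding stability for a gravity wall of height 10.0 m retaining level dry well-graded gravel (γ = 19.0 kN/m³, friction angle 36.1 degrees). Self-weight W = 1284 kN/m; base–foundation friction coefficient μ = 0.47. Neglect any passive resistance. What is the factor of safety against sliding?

K_a = tan²(45° − 36.1°/2) = 0.2585.
P_a = ½K_aγH² = 0.5×0.2585×19.0×10.0² = 245.6 kN/m, acting at H/3 = 3.333 m above the base.
FS_sliding = μW / P_a = 0.47×1284 / 245.6 = 2.457.

2.46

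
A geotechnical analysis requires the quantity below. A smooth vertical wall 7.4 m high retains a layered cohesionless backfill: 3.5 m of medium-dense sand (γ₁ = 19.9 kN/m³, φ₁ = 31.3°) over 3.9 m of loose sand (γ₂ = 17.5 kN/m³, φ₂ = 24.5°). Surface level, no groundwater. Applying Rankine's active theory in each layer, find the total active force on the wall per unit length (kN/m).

206 kN/m

K_a1 = tan²(45°−31.3°/2) = 0.3162; K_a2 = tan²(45°−24.5°/2) = 0.4137.
Layer 1: σ at base = K_a1 γ₁ h₁ = 22.02 kPa; P₁ = ½×22.02×3.5 = 38.54.
Layer 2: σ_v at top = γ₁h₁ = 69.65; σ_h top = K_a2×69.65 = 28.82; σ_h base = K_a2×(69.65+17.5×3.9) = 57.05.
P₂ = ½(28.82+57.05)×3.9 = 167.4. Total P_a = 38.54+167.4 = 206.0 kN/m.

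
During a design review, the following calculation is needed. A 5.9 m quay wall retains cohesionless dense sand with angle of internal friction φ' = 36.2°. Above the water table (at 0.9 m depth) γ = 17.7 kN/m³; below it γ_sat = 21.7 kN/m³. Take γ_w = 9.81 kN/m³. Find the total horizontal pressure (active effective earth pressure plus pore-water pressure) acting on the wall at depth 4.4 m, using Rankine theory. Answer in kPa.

49.1 kPa

K_a = (1 − sin φ)/(1 + sin φ) = 0.2574.
γ' = 21.7 − 9.81 = 11.89 kN/m³.
Effective vertical stress at 4.4 m: σ'_v = 17.7×0.9 + 11.89×3.50 = 57.55 kPa.
σ'_h = K_a σ'_v = 0.2574 × 57.55 = 14.81 kPa; u = γ_w × 3.50 = 34.34 kPa.
Total σ_h = 14.81 + 34.34 = 49.15 kPa.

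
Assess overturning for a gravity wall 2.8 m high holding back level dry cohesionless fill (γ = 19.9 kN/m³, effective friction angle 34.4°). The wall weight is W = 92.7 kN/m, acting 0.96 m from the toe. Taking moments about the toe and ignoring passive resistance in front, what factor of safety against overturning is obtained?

K_a = tan²(45° − 34.4°/2) = 0.2780.
P_a = ½K_aγH² = 0.5×0.2780×19.9×2.8² = 21.68 kN/m, acting at H/3 = 0.9333 m above the base.
Overturning moment M_o = P_a × H/3 = 21.68 × 0.9333 = 20.24.
Resisting moment M_r = W × 0.96 = 92.7 × 0.96 = 88.99.
FS_overturning = M_r/M_o = 88.99/20.24 = 4.397.

4.40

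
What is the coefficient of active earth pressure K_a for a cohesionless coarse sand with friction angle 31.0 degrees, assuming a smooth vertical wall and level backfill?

0.320

K_a = (1 − sin φ)/(1 + sin φ) = (1 − sin 31.0°)/(1 + sin 31.0°) = 0.3201.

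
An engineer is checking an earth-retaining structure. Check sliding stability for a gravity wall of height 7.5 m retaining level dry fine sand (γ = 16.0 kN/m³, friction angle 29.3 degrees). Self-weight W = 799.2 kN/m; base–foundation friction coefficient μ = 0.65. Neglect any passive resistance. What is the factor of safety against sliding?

K_a = tan²(45° − 29.3°/2) = 0.3428.
P_a = ½K_aγH² = 0.5×0.3428×16.0×7.5² = 154.3 kN/m, acting at H/3 = 2.500 m above the base.
FS_sliding = μW / P_a = 0.65×799.2 / 154.3 = 3.367.

3.37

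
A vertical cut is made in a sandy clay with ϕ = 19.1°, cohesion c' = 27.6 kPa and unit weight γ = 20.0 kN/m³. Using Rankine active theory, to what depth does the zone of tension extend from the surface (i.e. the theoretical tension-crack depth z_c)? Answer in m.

K_a = tan²(45° − 19.1°/2) = 0.5069; √K_a = 0.7120.
The active pressure is zero where K_a γ z = 2c√K_a, so z_c = 2c/(γ√K_a) = 2×27.6/(20.0×0.7120) = 3.877 m.

3.88 m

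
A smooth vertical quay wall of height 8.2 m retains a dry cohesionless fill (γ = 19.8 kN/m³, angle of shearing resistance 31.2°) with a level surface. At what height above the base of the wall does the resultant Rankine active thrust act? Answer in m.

2.73 m

K_a = 0.3175.
The pressure distribution is triangular, so the resultant acts at H/3 above the base = 8.2/3 = 2.733 m.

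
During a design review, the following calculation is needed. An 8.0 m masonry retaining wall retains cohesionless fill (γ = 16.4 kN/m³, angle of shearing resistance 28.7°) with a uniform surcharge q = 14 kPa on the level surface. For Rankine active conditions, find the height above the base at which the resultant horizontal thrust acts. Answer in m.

2.90 m

K_a = 0.3511.
Triangular part P₁ = ½K_aγH² = 184.3 at H/3 = 2.667 m; rectangular part P₂ = K_a q H = 39.33 at H/2 = 4.000 m.
ȳ = (P₁·2.667 + P₂·4.000)/(P₁+P₂) = 2.901 m.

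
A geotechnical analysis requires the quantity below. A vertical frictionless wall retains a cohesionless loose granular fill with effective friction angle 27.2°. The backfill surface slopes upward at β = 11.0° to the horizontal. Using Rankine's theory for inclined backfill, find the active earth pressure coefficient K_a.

K_a = cos β · (cos β − √(cos²β − cos²φ)) / (cos β + √(cos²β − cos²φ)).
cos β = 0.9816, cos φ = 0.8894, √(cos²β − cos²φ) = 0.4154.
K_a = 0.9816 × (0.9816 − 0.4154)/(0.9816 + 0.4154) = 0.3979.

0.398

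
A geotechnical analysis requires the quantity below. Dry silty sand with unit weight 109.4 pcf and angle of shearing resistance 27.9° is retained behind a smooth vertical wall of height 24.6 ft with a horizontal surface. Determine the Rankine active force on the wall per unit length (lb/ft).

12000 lb/ft

K_a = tan²(45° − φ/2) = 0.3625.
P_a = ½ K_a γ H² = 0.5 × 0.3625 × 109.4 × 24.6² = 12000 lb/ft.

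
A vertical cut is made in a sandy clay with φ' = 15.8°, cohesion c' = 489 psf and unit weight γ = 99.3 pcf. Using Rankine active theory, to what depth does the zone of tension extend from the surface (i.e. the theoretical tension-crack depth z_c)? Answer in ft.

K_a = tan²(45° − 15.8°/2) = 0.5720; √K_a = 0.7563.
The active pressure is zero where K_a γ z = 2c√K_a, so z_c = 2c/(γ√K_a) = 2×489/(99.3×0.7563) = 13.02 ft.

13.0 ft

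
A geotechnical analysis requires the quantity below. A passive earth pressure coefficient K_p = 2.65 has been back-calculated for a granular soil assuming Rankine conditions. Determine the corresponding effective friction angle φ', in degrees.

K_p = (1+sin φ)/(1−sin φ) ⇒ sin φ = (K_p − 1)/(K_p + 1) = 0.4521.
φ = arcsin(0.4521) = 26.88°.

26.9°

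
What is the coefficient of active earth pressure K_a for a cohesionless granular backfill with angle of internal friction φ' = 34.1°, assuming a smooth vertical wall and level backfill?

K_a = (1 − sin φ)/(1 + sin φ) = (1 − sin 34.1°)/(1 + sin 34.1°) = 0.2815.

0.282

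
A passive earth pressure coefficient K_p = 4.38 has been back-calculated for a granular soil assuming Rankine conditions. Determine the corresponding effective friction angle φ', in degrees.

38.9°

K_p = (1+sin φ)/(1−sin φ) ⇒ sin φ = (K_p − 1)/(K_p + 1) = 0.6283.
φ = arcsin(0.6283) = 38.92°.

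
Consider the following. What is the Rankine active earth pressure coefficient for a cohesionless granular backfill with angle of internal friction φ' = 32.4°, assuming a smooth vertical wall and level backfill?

0.302

K_a = tan²(45° − φ/2) = tan²(28.80°) = 0.3022.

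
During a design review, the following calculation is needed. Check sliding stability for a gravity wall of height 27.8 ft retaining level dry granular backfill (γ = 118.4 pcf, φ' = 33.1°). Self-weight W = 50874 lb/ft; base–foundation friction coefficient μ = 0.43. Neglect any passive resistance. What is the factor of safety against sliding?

1.63

K_a = tan²(45° − 33.1°/2) = 0.2936.
P_a = ½K_aγH² = 0.5×0.2936×118.4×27.8² = 13430 lb/ft, acting at H/3 = 9.267 ft above the base.
FS_sliding = μW / P_a = 0.43×50874 / 13430 = 1.629.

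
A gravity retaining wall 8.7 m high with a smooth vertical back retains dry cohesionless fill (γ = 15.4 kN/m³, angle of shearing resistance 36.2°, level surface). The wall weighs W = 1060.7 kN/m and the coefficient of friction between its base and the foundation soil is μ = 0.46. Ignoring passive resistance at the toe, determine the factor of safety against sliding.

3.25

K_a = tan²(45° − 36.2°/2) = 0.2574.
P_a = ½K_aγH² = 0.5×0.2574×15.4×8.7² = 150.0 kN/m, acting at H/3 = 2.900 m above the base.
FS_sliding = μW / P_a = 0.46×1060.7 / 150.0 = 3.253.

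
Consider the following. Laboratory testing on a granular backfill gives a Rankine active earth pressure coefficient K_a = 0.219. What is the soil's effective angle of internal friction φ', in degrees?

39.8°

K_a = tan²(45° − φ/2) ⇒ 45° − φ/2 = arctan(√0.219) = 25.08°.
φ = 2(45° − 25.08°) = 39.84°.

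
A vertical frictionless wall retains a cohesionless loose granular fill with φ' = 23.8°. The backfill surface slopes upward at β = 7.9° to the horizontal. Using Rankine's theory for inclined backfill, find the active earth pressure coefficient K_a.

K_a = cos β · (cos β − √(cos²β − cos²φ)) / (cos β + √(cos²β − cos²φ)).
cos β = 0.9905, cos φ = 0.9150, √(cos²β − cos²φ) = 0.3794.
K_a = 0.9905 × (0.9905 − 0.3794)/(0.9905 + 0.3794) = 0.4418.

0.442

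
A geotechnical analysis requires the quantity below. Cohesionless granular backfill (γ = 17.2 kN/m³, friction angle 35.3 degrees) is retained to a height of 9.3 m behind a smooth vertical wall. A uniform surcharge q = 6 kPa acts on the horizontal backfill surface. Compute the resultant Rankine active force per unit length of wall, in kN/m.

K_a = tan²(45° − φ/2) = 0.2675.
Soil triangle: ½ K_a γ H² = 0.5×0.2675×17.2×9.3² = 199.0 kN/m.
Surcharge rectangle: K_a q H = 0.2675×6×9.3 = 14.93 kN/m.
Total = 199.0 + 14.93 = 213.9 kN/m.

214 kN/m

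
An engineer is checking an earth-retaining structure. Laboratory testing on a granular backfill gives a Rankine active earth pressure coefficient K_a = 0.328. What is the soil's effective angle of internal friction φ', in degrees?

30.4°

K_a = tan²(45° − φ/2) ⇒ 45° − φ/2 = arctan(√0.328) = 29.80°.
φ = 2(45° − 29.80°) = 30.40°.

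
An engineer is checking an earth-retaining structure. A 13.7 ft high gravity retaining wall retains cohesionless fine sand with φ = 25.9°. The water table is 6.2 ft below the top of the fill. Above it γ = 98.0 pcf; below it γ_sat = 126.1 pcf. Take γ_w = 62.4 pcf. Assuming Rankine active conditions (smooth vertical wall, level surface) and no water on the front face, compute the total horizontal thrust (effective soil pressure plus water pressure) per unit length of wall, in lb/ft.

4980 lb/ft

K_a = tan²(45° − φ/2) = 0.3920.
γ' = 126.1 − 62.4 = 63.70 pcf. Depth below WT = 7.5 ft.
σ'_h at WT = K_a γ d_w = 238.2 psf; at base = 238.2 + K_a γ' × 7.5 = 425.4 psf.
P₁ (0–6.2 ft) = ½×238.2×6.2 = 738.3. P₂ (6.2–13.7 ft) = ½(238.2+425.4)×7.5 = 2489.
P_w = ½ γ_w h₂² = 0.5×62.4×7.5² = 1755. Total = 738.3+2489+1755 = 4982 lb/ft.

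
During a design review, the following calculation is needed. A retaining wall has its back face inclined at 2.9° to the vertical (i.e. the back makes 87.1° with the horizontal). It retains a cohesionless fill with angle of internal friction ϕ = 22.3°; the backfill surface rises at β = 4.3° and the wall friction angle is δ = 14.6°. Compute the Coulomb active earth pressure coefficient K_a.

0.450

K_a = sin²(α+φ) / [sin²α · sin(α−δ) · (1 + √{sin(φ+δ)sin(φ−β) / (sin(α−δ)sin(α+β))})²].
With α = 87.1°, φ = 22.3°, δ = 14.6°, β = 4.3°: K_a = 0.4503.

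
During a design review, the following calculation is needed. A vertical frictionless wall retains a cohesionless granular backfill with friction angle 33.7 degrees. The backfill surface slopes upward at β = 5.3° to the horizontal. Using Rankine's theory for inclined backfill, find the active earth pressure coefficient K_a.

K_a = cos β · (cos β − √(cos²β − cos²φ)) / (cos β + √(cos²β − cos²φ)).
cos β = 0.9957, cos φ = 0.8320, √(cos²β − cos²φ) = 0.5471.
K_a = 0.9957 × (0.9957 − 0.5471)/(0.9957 + 0.5471) = 0.2895.

0.290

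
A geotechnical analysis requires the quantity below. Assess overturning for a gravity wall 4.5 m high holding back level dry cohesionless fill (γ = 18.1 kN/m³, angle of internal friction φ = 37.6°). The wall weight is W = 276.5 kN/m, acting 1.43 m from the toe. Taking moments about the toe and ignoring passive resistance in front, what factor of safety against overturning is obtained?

5.94

K_a = tan²(45° − 37.6°/2) = 0.2421.
P_a = ½K_aγH² = 0.5×0.2421×18.1×4.5² = 44.37 kN/m, acting at H/3 = 1.500 m above the base.
Overturning moment M_o = P_a × H/3 = 44.37 × 1.500 = 66.56.
Resisting moment M_r = W × 1.43 = 276.5 × 1.43 = 395.4.
FS_overturning = M_r/M_o = 395.4/66.56 = 5.941.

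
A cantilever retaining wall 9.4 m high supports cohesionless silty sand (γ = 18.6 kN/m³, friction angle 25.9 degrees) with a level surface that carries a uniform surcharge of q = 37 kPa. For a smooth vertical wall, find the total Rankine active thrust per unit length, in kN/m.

K_a = tan²(45° − φ/2) = 0.3920.
Soil triangle: ½ K_a γ H² = 0.5×0.3920×18.6×9.4² = 322.1 kN/m.
Surcharge rectangle: K_a q H = 0.3920×37×9.4 = 136.3 kN/m.
Total = 322.1 + 136.3 = 458.4 kN/m.

458 kN/m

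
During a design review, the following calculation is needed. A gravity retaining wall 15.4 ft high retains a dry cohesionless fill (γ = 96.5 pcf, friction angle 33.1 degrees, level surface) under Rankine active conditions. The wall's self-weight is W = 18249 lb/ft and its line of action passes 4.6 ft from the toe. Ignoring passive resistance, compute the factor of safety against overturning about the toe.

4.87

K_a = tan²(45° − 33.1°/2) = 0.2936.
P_a = ½K_aγH² = 0.5×0.2936×96.5×15.4² = 3359 lb/ft, acting at H/3 = 5.133 ft above the base.
Overturning moment M_o = P_a × H/3 = 3359 × 5.133 = 17240.
Resisting moment M_r = W × 4.6 = 18249 × 4.6 = 83950.
FS_overturning = M_r/M_o = 83950/17240 = 4.868.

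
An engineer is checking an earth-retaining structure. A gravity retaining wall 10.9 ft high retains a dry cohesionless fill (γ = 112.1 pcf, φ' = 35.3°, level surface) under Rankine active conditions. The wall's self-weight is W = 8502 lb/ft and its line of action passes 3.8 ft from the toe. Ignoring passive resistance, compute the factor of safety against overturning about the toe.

4.99

K_a = tan²(45° − 35.3°/2) = 0.2675.
P_a = ½K_aγH² = 0.5×0.2675×112.1×10.9² = 1782 lb/ft, acting at H/3 = 3.633 ft above the base.
Overturning moment M_o = P_a × H/3 = 1782 × 3.633 = 6473.
Resisting moment M_r = W × 3.8 = 8502 × 3.8 = 32310.
FS_overturning = M_r/M_o = 32310/6473 = 4.991.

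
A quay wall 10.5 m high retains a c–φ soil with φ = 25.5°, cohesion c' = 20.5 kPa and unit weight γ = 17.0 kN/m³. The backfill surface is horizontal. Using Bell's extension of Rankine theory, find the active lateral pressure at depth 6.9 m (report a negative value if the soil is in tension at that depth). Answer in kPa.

K_a = (1 − sin φ)/(1 + sin φ) = 0.3981.
σ_a = K_a γ z − 2c√K_a = 0.3981×17.0×6.9 − 2×20.5×0.6310 = 20.83 kPa.

20.8 kPa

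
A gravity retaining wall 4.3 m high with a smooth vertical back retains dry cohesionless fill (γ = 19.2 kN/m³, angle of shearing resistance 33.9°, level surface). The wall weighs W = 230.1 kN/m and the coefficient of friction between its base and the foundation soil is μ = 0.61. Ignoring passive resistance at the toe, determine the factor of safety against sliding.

2.79

K_a = tan²(45° − 33.9°/2) = 0.2839.
P_a = ½K_aγH² = 0.5×0.2839×19.2×4.3² = 50.39 kN/m, acting at H/3 = 1.433 m above the base.
FS_sliding = μW / P_a = 0.61×230.1 / 50.39 = 2.785.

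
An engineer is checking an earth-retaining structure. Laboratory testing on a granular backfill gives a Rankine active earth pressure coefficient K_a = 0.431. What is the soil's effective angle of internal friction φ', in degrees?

23.4°

K_a = tan²(45° − φ/2) ⇒ 45° − φ/2 = arctan(√0.431) = 33.29°.
φ = 2(45° − 33.29°) = 23.43°.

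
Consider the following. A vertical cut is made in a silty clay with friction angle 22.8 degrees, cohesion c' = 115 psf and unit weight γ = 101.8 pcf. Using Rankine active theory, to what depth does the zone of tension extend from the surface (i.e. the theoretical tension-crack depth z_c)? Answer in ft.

3.40 ft

K_a = tan²(45° − 22.8°/2) = 0.4414; √K_a = 0.6644.
The active pressure is zero where K_a γ z = 2c√K_a, so z_c = 2c/(γ√K_a) = 2×115/(101.8×0.6644) = 3.401 ft.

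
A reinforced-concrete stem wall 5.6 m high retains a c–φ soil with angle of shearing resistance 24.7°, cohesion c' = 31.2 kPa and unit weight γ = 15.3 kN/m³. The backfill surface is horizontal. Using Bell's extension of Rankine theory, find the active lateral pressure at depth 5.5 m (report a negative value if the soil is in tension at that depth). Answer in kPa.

K_a = (1 − sin φ)/(1 + sin φ) = 0.4106.
σ_a = K_a γ z − 2c√K_a = 0.4106×15.3×5.5 − 2×31.2×0.6408 = -5.434 kPa.

-5.43 kPa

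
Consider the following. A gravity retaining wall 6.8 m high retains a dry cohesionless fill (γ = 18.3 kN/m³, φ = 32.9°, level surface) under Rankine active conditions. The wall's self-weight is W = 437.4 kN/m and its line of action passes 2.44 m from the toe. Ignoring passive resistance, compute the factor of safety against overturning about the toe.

3.76

K_a = tan²(45° − 32.9°/2) = 0.2960.
P_a = ½K_aγH² = 0.5×0.2960×18.3×6.8² = 125.2 kN/m, acting at H/3 = 2.267 m above the base.
Overturning moment M_o = P_a × H/3 = 125.2 × 2.267 = 283.9.
Resisting moment M_r = W × 2.44 = 437.4 × 2.44 = 1067.
FS_overturning = M_r/M_o = 1067/283.9 = 3.759.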